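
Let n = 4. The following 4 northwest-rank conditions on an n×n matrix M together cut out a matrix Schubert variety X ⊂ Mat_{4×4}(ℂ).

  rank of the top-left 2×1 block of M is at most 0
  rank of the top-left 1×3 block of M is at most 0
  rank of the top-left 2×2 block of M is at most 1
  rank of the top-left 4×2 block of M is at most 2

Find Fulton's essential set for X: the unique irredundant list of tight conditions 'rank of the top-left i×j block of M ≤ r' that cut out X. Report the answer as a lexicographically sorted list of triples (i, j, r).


Recovering R(i,j) via the rank-extension bound from the 4 conditions:

  row 1: 0 0 0 1
  row 2: 0 1 1 2
  row 3: 1 2 2 3
  row 4: 1 2 3 4

reading off 1-entries of Δ²R: w = (4, 2, 1, 3).

|D(w)|=4, |Ess(w)|=2:

[(1, 3, 0), (2, 1, 0)]


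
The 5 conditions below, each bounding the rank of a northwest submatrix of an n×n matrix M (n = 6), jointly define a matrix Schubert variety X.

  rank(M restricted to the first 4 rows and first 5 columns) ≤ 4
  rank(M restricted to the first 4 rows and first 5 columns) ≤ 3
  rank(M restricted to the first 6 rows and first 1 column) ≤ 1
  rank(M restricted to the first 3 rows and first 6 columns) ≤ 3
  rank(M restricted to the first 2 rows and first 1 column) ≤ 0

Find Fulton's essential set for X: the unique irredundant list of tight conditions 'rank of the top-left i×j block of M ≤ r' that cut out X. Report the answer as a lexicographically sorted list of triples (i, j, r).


The tightest implied rank at each (i,j), from the 5 conditions:

  row 1: 0, 1, 1, 1, 1, 1
  row 2: 0, 1, 2, 2, 2, 2
  row 3: 1, 2, 3, 3, 3, 3
  row 4: 1, 2, 3, 3, 3, 4
  row 5: 1, 2, 3, 4, 4, 5
  row 6: 1, 2, 3, 4, 5, 6

the unique w with this rank table is (2, 3, 1, 6, 4, 5).

Fulton essential set (2 of the 4 Rothe cells):

[(2, 1, 0), (4, 5, 3)]


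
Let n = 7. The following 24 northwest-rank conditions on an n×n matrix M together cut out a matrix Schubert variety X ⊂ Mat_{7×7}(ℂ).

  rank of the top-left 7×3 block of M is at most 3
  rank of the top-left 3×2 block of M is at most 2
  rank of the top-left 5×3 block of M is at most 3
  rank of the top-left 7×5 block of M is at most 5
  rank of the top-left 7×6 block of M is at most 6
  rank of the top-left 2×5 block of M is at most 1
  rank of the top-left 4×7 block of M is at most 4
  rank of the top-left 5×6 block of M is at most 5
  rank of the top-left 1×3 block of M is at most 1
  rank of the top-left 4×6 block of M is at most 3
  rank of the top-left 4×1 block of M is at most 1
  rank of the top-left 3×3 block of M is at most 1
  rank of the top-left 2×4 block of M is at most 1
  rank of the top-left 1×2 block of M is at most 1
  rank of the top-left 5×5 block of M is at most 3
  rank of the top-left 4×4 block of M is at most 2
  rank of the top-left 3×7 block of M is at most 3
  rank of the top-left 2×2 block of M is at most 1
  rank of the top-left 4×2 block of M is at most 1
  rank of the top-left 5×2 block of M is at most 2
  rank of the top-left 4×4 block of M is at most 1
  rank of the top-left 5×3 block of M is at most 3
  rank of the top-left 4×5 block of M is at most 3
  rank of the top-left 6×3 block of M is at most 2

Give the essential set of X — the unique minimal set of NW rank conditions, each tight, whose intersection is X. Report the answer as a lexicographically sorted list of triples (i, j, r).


The tightest implied rank at each (i,j), from the 24 conditions:

  row 1: 1 | 1 | 1 | 1 | 1 | 1 | 1
  row 2: 1 | 1 | 1 | 1 | 1 | 2 | 2
  row 3: 1 | 1 | 1 | 1 | 2 | 3 | 3
  row 4: 1 | 1 | 1 | 1 | 2 | 3 | 4
  row 5: 1 | 2 | 2 | 2 | 3 | 4 | 5
  row 6: 1 | 2 | 2 | 3 | 4 | 5 | 6
  row 7: 1 | 2 | 3 | 4 | 5 | 6 | 7

the unique w with this rank table is (1, 6, 5, 7, 2, 4, 3).

|D(w)|=11, |Ess(w)|=3:

[(2, 5, 1), (4, 4, 1), (6, 3, 2)]


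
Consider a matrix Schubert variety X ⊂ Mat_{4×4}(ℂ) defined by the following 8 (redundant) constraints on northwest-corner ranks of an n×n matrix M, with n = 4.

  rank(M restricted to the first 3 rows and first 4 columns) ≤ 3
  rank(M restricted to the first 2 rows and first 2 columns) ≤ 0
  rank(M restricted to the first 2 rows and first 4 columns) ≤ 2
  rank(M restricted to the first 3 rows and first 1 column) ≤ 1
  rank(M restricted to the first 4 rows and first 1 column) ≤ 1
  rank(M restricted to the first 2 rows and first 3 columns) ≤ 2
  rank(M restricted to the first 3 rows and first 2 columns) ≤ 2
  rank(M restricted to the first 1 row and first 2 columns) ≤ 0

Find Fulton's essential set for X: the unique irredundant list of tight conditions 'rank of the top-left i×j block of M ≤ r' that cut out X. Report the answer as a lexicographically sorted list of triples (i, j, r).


The tightest implied rank at each (i,j), from the 8 conditions:

  row 1: 0 0 1 1
  row 2: 0 0 1 2
  row 3: 1 1 2 3
  row 4: 1 2 3 4

the unique w with this rank table is (3, 4, 1, 2).

Rothe diagram D(w) (4 cells), 1 SE-corner (essential condition):

[(2, 2, 0)]


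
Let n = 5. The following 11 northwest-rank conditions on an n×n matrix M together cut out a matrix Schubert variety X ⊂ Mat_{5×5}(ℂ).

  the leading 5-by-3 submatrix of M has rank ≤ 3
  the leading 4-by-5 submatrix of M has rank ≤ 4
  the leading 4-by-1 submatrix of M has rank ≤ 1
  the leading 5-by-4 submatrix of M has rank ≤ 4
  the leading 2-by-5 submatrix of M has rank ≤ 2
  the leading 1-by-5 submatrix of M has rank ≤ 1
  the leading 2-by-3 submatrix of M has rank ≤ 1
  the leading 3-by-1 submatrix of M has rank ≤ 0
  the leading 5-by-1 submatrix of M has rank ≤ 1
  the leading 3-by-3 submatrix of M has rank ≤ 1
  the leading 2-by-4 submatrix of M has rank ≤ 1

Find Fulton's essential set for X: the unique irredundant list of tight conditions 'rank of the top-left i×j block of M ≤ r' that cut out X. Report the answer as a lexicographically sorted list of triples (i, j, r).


Computing R[i][j] = min implied NW-rank bound (n=5, 11 conditions):

  R[1]: 0  1  1  1  1
  R[2]: 0  1  1  1  2
  R[3]: 0  1  1  2  3
  R[4]: 1  2  2  3  4
  R[5]: 1  2  3  4  5

hence w(1..5) = (2, 5, 4, 1, 3).

D(w) has 6 cells with 3 SE-corners; essential set:

[(2, 4, 1), (3, 1, 0), (3, 3, 1)]


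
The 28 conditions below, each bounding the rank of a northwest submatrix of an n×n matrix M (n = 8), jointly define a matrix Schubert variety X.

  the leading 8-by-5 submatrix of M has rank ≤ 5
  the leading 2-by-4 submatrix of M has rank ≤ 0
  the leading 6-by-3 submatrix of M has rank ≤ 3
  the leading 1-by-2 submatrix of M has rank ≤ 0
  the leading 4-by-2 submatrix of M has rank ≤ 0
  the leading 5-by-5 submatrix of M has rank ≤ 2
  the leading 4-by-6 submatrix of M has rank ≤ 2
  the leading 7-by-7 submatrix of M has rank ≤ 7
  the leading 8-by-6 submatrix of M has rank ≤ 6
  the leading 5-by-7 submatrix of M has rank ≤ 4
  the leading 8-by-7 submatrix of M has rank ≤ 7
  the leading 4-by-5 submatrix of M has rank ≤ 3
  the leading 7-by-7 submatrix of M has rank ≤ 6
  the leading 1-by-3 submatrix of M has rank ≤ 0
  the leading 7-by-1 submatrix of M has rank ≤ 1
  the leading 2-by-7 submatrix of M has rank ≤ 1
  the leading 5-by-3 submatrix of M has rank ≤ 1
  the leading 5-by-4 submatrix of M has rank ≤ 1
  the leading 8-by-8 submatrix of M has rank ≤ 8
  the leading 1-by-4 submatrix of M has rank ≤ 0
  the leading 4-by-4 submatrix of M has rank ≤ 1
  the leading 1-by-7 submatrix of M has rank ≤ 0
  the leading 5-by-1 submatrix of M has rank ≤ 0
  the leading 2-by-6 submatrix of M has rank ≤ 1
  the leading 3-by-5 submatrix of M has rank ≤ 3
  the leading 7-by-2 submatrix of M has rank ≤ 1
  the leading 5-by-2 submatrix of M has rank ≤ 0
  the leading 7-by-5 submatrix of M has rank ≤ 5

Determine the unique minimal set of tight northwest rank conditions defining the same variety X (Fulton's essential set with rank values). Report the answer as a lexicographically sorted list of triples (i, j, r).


Propagating the 28 rank bounds to every northwest block:

  row 1: 0, 0, 0, 0, 0, 0, 0, 1
  row 2: 0, 0, 0, 0, 1, 1, 1, 2
  row 3: 0, 0, 1, 1, 2, 2, 2, 3
  row 4: 0, 0, 1, 1, 2, 2, 3, 4
  row 5: 0, 0, 1, 1, 2, 3, 4, 5
  row 6: 1, 1, 2, 2, 3, 4, 5, 6
  row 7: 1, 1, 2, 3, 4, 5, 6, 7
  row 8: 1, 2, 3, 4, 5, 6, 7, 8

the unique w with this rank table is (8, 5, 3, 7, 6, 1, 4, 2).

Rothe diagram D(w) (21 cells), 6 SE-corners (essential conditions):

[(1, 7, 0), (2, 4, 0), (4, 6, 2), (5, 2, 0), (5, 4, 1), (7, 2, 1)]


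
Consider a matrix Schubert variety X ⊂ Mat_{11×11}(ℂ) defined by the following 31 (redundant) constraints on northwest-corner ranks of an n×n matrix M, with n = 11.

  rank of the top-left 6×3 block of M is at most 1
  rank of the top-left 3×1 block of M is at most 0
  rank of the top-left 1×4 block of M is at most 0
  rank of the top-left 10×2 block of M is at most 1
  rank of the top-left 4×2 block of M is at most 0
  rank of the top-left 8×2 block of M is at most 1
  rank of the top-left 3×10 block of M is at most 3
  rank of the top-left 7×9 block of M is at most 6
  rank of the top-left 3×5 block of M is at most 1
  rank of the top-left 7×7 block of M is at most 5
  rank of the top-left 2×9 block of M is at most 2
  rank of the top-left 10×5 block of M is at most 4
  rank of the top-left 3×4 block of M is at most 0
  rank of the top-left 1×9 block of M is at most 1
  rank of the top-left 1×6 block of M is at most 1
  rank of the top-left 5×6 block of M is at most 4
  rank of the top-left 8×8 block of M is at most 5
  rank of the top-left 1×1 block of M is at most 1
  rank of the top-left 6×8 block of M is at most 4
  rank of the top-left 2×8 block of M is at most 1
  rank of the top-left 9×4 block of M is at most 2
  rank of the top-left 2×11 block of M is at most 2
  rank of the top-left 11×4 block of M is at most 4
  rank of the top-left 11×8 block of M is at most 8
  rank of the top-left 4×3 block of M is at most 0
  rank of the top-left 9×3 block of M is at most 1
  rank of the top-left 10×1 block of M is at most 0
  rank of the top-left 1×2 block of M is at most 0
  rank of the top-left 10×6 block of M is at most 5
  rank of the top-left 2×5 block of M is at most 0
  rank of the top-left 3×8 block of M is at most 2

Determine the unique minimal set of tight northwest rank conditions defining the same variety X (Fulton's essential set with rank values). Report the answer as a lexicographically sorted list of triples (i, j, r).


Propagating the 31 rank bounds to every northwest block:

  0, 0, 0, 0, 0, 1, 1, 1, 1, 1, 1
  0, 0, 0, 0, 0, 1, 1, 1, 2, 2, 2
  0, 0, 0, 0, 1, 2, 2, 2, 3, 3, 3
  0, 0, 0, 1, 2, 3, 3, 3, 4, 4, 4
  0, 1, 1, 2, 3, 4, 4, 4, 5, 5, 5
  0, 1, 1, 2, 3, 4, 4, 4, 5, 6, 6
  0, 1, 1, 2, 3, 4, 5, 5, 6, 7, 7
  0, 1, 1, 2, 3, 4, 5, 5, 6, 7, 8
  0, 1, 1, 2, 3, 4, 5, 6, 7, 8, 9
  0, 1, 2, 3, 4, 5, 6, 7, 8, 9, 10
  1, 2, 3, 4, 5, 6, 7, 8, 9, 10, 11

second differences of R give the permutation w = (6, 9, 5, 4, 2, 10, 7, 11, 8, 3, 1).

D(w) has 32 cells with 8 SE-corners; essential set:

[(2, 5, 0), (2, 8, 1), (3, 4, 0), (4, 3, 0), (6, 8, 4), (8, 8, 5), (9, 3, 1), (10, 1, 0)]


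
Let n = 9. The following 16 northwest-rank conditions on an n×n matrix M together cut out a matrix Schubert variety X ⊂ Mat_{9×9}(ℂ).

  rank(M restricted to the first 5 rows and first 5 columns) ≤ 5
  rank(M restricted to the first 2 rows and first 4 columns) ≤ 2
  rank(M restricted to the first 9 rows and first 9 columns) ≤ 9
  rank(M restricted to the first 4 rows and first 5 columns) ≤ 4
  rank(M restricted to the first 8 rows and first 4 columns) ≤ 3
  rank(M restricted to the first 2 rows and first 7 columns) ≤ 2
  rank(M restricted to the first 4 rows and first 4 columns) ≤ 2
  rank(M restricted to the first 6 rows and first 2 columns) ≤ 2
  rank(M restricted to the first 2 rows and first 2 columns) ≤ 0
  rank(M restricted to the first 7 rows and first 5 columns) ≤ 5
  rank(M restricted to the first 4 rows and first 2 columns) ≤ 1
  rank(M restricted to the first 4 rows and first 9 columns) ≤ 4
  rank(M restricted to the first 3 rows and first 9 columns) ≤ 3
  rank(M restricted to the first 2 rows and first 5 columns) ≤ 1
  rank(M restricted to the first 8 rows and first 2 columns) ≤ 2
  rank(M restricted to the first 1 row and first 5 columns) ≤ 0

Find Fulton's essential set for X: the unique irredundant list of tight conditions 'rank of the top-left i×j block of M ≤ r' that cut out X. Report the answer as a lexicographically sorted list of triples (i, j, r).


Rank table r_w(9×9) implied by the 16 constraints:

  i=1: 0, 0, 0, 0, 0, 1, 1, 1, 1
  i=2: 0, 0, 1, 1, 1, 2, 2, 2, 2
  i=3: 1, 1, 2, 2, 2, 3, 3, 3, 3
  i=4: 1, 1, 2, 2, 3, 4, 4, 4, 4
  i=5: 1, 2, 3, 3, 4, 5, 5, 5, 5
  i=6: 1, 2, 3, 3, 4, 5, 6, 6, 6
  i=7: 1, 2, 3, 3, 4, 5, 6, 7, 7
  i=8: 1, 2, 3, 3, 4, 5, 6, 7, 8
  i=9: 1, 2, 3, 4, 5, 6, 7, 8, 9

second differences of R give the permutation w = (6, 3, 1, 5, 2, 7, 8, 9, 4).

Fulton essential set (5 of the 12 Rothe cells):

[(1, 5, 0), (2, 2, 0), (4, 2, 1), (4, 4, 2), (8, 4, 3)]


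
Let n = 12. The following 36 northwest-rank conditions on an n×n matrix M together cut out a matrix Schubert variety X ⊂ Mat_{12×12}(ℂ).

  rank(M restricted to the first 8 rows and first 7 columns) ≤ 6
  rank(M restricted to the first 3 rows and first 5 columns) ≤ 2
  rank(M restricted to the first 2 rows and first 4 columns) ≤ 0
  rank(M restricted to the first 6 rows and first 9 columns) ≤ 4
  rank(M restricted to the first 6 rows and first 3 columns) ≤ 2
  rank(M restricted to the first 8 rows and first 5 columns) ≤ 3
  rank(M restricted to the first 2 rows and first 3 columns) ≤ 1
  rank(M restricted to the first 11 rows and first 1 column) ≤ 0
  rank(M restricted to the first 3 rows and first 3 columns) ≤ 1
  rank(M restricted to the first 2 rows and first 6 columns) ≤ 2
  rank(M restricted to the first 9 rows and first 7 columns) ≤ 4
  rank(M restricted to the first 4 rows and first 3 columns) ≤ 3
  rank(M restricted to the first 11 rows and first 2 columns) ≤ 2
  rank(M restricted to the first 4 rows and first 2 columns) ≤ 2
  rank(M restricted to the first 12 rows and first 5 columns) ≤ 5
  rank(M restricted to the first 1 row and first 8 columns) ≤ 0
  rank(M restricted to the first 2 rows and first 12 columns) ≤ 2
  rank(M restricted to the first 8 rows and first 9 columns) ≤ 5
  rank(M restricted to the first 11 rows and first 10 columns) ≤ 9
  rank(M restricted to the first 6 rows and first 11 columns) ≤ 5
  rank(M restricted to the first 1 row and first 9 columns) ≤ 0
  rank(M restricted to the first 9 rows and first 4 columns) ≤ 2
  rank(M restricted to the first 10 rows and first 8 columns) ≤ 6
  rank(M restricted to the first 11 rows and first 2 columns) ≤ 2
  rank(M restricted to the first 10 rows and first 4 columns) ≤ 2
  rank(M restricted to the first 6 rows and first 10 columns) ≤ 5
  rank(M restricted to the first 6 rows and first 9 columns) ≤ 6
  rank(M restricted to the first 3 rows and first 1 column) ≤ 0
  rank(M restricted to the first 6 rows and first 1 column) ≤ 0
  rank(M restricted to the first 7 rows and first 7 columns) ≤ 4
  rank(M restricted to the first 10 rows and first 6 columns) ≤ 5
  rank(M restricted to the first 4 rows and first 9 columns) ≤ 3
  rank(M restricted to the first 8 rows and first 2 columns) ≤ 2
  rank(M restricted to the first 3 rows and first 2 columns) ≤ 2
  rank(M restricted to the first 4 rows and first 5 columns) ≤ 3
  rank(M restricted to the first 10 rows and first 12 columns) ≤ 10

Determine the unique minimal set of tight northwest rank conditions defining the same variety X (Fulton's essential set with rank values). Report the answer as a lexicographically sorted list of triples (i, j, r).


Rank table r_w(12×12) implied by the 36 constraints:

  0  0  0  0  0  0  0  0  0  1  1  1
  0  0  0  0  1  1  1  1  1  2  2  2
  0  1  1  1  2  2  2  2  2  3  3  3
  0  1  2  2  3  3  3  3  3  4  4  4
  0  1  2  2  3  4  4  4  4  5  5  5
  0  1  2  2  3  4  4  4  4  5  5  6
  0  1  2  2  3  4  4  5  5  6  6  7
  0  1  2  2  3  4  4  5  5  6  7  8
  0  1  2  2  3  4  4  5  6  7  8  9
  0  1  2  2  3  4  5  6  7  8  9  10
  0  1  2  3  4  5  6  7  8  9  10  11
  1  2  3  4  5  6  7  8  9  10  11  12

giving w = (10, 5, 2, 3, 6, 12, 8, 11, 9, 7, 4, 1) via Δ²R.

8 SE-corners of the 36-cell Rothe diagram give Ess(w):

[(1, 9, 0), (2, 4, 0), (6, 9, 4), (6, 11, 5), (8, 9, 5), (9, 7, 4), (10, 4, 2), (11, 1, 0)]


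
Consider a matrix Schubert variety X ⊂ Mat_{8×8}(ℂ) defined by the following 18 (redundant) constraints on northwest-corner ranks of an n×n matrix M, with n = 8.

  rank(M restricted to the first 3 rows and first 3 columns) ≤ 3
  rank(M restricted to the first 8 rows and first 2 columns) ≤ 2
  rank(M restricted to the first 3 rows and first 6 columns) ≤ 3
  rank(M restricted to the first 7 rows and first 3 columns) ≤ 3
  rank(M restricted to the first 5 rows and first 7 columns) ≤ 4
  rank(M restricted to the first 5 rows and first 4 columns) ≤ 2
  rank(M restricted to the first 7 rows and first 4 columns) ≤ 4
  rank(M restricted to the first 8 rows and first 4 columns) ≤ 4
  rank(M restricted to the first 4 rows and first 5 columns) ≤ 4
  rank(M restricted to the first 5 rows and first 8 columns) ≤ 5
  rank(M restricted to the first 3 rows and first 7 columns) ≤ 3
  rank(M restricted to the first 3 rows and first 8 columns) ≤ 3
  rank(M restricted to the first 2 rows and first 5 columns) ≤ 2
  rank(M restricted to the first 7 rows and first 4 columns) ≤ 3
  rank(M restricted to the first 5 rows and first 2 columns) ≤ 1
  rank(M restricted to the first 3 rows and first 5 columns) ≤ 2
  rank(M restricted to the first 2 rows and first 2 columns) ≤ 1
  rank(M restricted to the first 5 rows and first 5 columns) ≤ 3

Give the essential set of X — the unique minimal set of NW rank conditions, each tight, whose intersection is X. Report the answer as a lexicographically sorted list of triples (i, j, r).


Propagating the 18 rank bounds to every northwest block:

  row 1: 1, 1, 1, 1, 1, 1, 1, 1
  row 2: 1, 1, 2, 2, 2, 2, 2, 2
  row 3: 1, 1, 2, 2, 2, 3, 3, 3
  row 4: 1, 1, 2, 2, 3, 4, 4, 4
  row 5: 1, 1, 2, 2, 3, 4, 4, 5
  row 6: 1, 2, 3, 3, 4, 5, 5, 6
  row 7: 1, 2, 3, 3, 4, 5, 6, 7
  row 8: 1, 2, 3, 4, 5, 6, 7, 8

so w = (1, 3, 6, 5, 8, 2, 7, 4).

Rothe diagram D(w) (10 cells), 5 SE-corners (essential conditions):

[(3, 5, 2), (5, 2, 1), (5, 4, 2), (5, 7, 4), (7, 4, 3)]


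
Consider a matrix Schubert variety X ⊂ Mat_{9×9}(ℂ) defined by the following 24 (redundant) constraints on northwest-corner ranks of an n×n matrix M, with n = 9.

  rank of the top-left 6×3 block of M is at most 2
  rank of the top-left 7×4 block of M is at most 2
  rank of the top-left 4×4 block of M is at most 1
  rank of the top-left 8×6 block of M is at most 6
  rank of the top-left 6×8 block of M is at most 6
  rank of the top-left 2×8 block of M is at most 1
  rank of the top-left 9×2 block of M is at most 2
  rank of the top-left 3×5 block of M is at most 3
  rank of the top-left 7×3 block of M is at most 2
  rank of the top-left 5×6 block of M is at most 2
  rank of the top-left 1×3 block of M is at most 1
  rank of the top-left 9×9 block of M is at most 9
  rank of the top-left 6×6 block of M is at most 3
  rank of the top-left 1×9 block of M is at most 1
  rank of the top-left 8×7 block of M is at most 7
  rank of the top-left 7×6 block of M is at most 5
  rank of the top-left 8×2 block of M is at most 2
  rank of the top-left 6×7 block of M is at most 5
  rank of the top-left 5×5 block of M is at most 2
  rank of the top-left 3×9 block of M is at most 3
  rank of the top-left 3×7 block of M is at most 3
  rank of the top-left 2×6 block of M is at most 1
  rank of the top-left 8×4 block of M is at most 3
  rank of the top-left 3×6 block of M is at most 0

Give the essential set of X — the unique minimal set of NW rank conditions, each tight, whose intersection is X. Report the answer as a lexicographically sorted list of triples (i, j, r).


Rank table r_w(9×9) implied by the 24 constraints:

  R[1]: 0 0 0 0 0 0 1 1 1
  R[2]: 0 0 0 0 0 0 1 1 2
  R[3]: 0 0 0 0 0 0 1 2 3
  R[4]: 1 1 1 1 1 1 2 3 4
  R[5]: 1 2 2 2 2 2 3 4 5
  R[6]: 1 2 2 2 3 3 4 5 6
  R[7]: 1 2 2 2 3 4 5 6 7
  R[8]: 1 2 3 3 4 5 6 7 8
  R[9]: 1 2 3 4 5 6 7 8 9

giving w = (7, 9, 8, 1, 2, 5, 6, 3, 4) via Δ²R.

ℓ(w)=23; the 3 essential cells (i,j,r):

[(2, 8, 1), (3, 6, 0), (7, 4, 2)]


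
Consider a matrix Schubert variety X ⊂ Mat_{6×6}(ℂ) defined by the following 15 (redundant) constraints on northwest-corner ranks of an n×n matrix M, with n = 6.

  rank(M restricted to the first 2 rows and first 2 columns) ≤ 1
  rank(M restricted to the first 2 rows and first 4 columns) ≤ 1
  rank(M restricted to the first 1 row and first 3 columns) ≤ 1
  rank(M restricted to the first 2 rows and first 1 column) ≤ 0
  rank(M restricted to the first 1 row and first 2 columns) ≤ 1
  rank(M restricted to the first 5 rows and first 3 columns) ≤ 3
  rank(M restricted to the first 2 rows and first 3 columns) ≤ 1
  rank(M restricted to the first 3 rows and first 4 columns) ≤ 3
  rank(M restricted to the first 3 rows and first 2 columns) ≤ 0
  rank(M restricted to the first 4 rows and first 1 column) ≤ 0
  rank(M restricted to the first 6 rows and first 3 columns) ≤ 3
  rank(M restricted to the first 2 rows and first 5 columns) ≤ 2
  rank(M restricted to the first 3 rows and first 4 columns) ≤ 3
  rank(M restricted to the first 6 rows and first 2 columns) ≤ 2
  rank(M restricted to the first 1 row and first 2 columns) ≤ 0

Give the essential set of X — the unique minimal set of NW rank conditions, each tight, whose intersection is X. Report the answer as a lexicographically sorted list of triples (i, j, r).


Rank table r_w(6×6) implied by the 15 constraints:

  0 0 1 1 1 1
  0 0 1 1 2 2
  0 0 1 2 3 3
  0 1 2 3 4 4
  1 2 3 4 5 5
  1 2 3 4 5 6

the unique w with this rank table is (3, 5, 4, 2, 1, 6).

ℓ(w)=8; the 3 essential cells (i,j,r):

[(2, 4, 1), (3, 2, 0), (4, 1, 0)]


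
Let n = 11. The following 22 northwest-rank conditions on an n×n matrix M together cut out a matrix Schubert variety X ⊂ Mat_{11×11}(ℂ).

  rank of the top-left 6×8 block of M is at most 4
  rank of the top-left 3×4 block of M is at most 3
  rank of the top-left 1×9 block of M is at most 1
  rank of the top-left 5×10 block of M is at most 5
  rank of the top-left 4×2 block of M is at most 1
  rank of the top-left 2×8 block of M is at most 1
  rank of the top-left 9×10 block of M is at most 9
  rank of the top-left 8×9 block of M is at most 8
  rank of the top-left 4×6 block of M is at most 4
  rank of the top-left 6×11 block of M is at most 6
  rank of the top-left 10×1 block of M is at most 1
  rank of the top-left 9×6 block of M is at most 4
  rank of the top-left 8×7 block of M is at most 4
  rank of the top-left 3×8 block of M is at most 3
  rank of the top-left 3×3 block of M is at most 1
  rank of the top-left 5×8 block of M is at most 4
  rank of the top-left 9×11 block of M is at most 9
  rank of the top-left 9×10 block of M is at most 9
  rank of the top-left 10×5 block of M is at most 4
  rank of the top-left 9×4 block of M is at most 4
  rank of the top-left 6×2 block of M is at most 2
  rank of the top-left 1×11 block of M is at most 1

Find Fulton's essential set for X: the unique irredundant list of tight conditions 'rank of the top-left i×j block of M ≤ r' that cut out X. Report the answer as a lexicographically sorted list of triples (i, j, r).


Rank table r_w(11×11) implied by the 22 constraints:

  1 | 1 | 1 | 1 | 1 | 1 | 1 | 1 | 1 | 1 | 1
  1 | 1 | 1 | 1 | 1 | 1 | 1 | 1 | 2 | 2 | 2
  1 | 1 | 1 | 2 | 2 | 2 | 2 | 2 | 3 | 3 | 3
  1 | 1 | 2 | 3 | 3 | 3 | 3 | 3 | 4 | 4 | 4
  1 | 2 | 3 | 4 | 4 | 4 | 4 | 4 | 5 | 5 | 5
  1 | 2 | 3 | 4 | 4 | 4 | 4 | 4 | 5 | 6 | 6
  1 | 2 | 3 | 4 | 4 | 4 | 4 | 5 | 6 | 7 | 7
  1 | 2 | 3 | 4 | 4 | 4 | 4 | 5 | 6 | 7 | 8
  1 | 2 | 3 | 4 | 4 | 4 | 5 | 6 | 7 | 8 | 9
  1 | 2 | 3 | 4 | 4 | 5 | 6 | 7 | 8 | 9 | 10
  1 | 2 | 3 | 4 | 5 | 6 | 7 | 8 | 9 | 10 | 11

hence w(1..11) = (1, 9, 4, 3, 2, 10, 8, 11, 7, 6, 5).

ℓ(w)=23; the 7 essential cells (i,j,r):

[(2, 8, 1), (3, 3, 1), (4, 2, 1), (6, 8, 4), (8, 7, 4), (9, 6, 4), (10, 5, 4)]


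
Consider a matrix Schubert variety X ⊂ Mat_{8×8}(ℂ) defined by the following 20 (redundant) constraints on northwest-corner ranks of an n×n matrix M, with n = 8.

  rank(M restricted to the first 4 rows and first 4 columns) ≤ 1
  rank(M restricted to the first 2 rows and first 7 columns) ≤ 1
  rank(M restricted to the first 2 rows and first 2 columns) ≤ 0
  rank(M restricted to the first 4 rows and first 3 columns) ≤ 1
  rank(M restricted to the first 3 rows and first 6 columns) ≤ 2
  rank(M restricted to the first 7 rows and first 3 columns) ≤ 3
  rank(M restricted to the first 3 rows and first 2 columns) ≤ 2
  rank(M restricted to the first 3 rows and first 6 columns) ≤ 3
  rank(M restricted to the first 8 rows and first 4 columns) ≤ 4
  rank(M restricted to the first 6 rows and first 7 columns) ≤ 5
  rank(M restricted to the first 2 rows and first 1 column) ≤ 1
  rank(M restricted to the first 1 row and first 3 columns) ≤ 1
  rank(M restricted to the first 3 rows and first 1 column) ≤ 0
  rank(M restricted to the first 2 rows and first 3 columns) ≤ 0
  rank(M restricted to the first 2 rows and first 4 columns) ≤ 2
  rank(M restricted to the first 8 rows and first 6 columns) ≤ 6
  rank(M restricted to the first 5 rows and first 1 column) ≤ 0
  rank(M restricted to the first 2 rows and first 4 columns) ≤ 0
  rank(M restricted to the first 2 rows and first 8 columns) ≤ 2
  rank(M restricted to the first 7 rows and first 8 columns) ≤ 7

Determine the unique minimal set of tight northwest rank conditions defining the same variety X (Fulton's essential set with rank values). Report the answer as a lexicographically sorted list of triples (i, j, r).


Recovering R(i,j) via the rank-extension bound from the 20 conditions:

  i=1: 0  0  0  0  1  1  1  1
  i=2: 0  0  0  0  1  1  1  2
  i=3: 0  1  1  1  2  2  2  3
  i=4: 0  1  1  1  2  3  3  4
  i=5: 0  1  2  2  3  4  4  5
  i=6: 1  2  3  3  4  5  5  6
  i=7: 1  2  3  4  5  6  6  7
  i=8: 1  2  3  4  5  6  7  8

reading off 1-entries of Δ²R: w = (5, 8, 2, 6, 3, 1, 4, 7).

|D(w)|=15, |Ess(w)|=4:

[(2, 4, 0), (2, 7, 1), (4, 4, 1), (5, 1, 0)]


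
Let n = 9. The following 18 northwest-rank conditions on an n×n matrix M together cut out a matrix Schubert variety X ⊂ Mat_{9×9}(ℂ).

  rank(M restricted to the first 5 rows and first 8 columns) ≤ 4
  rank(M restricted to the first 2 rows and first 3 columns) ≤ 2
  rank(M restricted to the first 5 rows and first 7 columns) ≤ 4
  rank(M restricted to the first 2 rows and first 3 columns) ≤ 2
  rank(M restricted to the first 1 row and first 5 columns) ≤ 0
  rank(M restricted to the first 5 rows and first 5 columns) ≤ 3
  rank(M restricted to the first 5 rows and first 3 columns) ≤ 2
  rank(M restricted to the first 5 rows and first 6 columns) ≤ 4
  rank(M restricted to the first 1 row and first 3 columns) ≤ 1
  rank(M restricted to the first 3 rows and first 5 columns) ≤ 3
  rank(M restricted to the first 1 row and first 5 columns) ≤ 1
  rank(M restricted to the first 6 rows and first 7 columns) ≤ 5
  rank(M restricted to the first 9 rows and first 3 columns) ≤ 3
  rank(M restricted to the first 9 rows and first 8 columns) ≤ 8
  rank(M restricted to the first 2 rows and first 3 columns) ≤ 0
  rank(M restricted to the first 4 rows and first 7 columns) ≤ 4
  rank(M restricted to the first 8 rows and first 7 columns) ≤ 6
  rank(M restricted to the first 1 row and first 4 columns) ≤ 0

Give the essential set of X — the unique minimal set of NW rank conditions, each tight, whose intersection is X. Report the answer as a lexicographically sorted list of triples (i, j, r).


Propagating the 18 rank bounds to every northwest block:

  row 1: 0 0 0 0 0 1 1 1 1
  row 2: 0 0 0 1 1 2 2 2 2
  row 3: 1 1 1 2 2 3 3 3 3
  row 4: 1 2 2 3 3 4 4 4 4
  row 5: 1 2 2 3 3 4 4 4 5
  row 6: 1 2 3 4 4 5 5 5 6
  row 7: 1 2 3 4 5 6 6 6 7
  row 8: 1 2 3 4 5 6 6 7 8
  row 9: 1 2 3 4 5 6 7 8 9

hence w(1..9) = (6, 4, 1, 2, 9, 3, 5, 8, 7).

ℓ(w)=13; the 6 essential cells (i,j,r):

[(1, 5, 0), (2, 3, 0), (5, 3, 2), (5, 5, 3), (5, 8, 4), (8, 7, 6)]


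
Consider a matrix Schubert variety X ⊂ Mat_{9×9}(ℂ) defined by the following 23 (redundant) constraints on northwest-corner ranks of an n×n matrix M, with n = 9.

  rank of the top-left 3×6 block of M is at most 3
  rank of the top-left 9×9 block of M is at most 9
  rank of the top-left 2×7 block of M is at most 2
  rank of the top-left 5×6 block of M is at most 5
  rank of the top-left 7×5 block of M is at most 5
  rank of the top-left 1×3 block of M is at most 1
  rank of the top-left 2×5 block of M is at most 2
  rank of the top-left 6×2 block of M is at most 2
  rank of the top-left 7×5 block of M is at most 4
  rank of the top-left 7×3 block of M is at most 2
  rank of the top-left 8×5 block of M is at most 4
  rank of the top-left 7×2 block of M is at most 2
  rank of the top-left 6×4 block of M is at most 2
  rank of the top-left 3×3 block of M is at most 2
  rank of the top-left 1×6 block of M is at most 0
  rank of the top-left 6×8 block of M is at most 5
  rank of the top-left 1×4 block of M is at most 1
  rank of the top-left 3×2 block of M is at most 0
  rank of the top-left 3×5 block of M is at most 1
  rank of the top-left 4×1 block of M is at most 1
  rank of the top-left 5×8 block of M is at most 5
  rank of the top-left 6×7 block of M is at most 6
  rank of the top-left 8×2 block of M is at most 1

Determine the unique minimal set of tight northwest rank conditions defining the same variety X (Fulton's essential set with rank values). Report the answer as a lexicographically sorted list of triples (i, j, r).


Recovering R(i,j) via the rank-extension bound from the 23 conditions:

  R[1]: 0, 0, 0, 0, 0, 0, 1, 1, 1
  R[2]: 0, 0, 1, 1, 1, 1, 2, 2, 2
  R[3]: 0, 0, 1, 1, 1, 2, 3, 3, 3
  R[4]: 1, 1, 2, 2, 2, 3, 4, 4, 4
  R[5]: 1, 1, 2, 2, 3, 4, 5, 5, 5
  R[6]: 1, 1, 2, 2, 3, 4, 5, 5, 6
  R[7]: 1, 1, 2, 3, 4, 5, 6, 6, 7
  R[8]: 1, 1, 2, 3, 4, 5, 6, 7, 8
  R[9]: 1, 2, 3, 4, 5, 6, 7, 8, 9

so w = (7, 3, 6, 1, 5, 9, 4, 8, 2).

|D(w)|=19, |Ess(w)|=6:

[(1, 6, 0), (3, 2, 0), (3, 5, 1), (6, 4, 2), (6, 8, 5), (8, 2, 1)]


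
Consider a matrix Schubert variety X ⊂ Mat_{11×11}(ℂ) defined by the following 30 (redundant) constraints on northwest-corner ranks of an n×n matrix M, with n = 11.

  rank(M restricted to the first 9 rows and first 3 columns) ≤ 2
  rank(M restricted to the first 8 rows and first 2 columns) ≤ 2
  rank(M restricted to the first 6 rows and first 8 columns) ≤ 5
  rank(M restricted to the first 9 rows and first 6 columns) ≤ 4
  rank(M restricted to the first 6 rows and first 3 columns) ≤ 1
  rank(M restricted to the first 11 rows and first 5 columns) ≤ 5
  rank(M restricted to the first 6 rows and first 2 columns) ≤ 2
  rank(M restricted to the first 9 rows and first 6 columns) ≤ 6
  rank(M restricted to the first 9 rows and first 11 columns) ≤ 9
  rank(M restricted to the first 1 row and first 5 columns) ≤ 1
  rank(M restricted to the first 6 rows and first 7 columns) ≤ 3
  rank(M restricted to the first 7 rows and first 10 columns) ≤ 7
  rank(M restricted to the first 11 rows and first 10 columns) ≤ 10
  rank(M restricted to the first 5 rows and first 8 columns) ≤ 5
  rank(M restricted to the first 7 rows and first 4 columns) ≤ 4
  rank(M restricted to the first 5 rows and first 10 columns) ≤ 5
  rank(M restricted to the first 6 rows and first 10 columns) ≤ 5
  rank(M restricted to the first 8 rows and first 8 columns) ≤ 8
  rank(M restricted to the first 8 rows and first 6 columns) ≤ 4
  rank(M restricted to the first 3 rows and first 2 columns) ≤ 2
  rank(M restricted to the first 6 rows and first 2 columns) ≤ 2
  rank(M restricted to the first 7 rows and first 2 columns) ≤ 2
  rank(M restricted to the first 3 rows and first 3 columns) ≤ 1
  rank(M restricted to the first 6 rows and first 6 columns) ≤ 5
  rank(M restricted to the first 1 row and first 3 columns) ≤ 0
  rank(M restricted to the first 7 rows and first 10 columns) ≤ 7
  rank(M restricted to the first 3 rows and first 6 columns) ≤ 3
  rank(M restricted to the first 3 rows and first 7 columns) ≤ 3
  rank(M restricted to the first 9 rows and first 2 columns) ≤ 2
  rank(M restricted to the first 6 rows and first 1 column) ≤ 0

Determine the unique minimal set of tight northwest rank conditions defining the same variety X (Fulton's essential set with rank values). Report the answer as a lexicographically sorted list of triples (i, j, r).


Reconstructing r_w from the 30 given conditions:

  i=1: 0 0 0 1 1 1 1 1 1 1 1
  i=2: 0 1 1 2 2 2 2 2 2 2 2
  i=3: 0 1 1 2 3 3 3 3 3 3 3
  i=4: 0 1 1 2 3 3 3 4 4 4 4
  i=5: 0 1 1 2 3 3 3 4 5 5 5
  i=6: 0 1 1 2 3 3 3 4 5 5 6
  i=7: 1 2 2 3 4 4 4 5 6 6 7
  i=8: 1 2 2 3 4 4 5 6 7 7 8
  i=9: 1 2 2 3 4 4 5 6 7 8 9
  i=10: 1 2 3 4 5 5 6 7 8 9 10
  i=11: 1 2 3 4 5 6 7 8 9 10 11

so w = (4, 2, 5, 8, 9, 11, 1, 7, 10, 3, 6).

|D(w)|=23, |Ess(w)|=7:

[(1, 3, 0), (6, 1, 0), (6, 3, 1), (6, 7, 3), (6, 10, 5), (9, 3, 2), (9, 6, 4)]


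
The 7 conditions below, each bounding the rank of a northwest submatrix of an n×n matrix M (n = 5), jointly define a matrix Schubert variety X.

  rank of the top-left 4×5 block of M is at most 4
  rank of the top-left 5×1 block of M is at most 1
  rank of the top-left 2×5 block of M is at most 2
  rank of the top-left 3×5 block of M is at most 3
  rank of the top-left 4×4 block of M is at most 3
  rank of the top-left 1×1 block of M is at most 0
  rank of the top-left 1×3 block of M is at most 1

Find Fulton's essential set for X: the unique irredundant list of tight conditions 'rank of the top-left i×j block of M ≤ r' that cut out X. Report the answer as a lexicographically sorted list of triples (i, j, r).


Rank table r_w(5×5) implied by the 7 constraints:

  i=1: 0  1  1  1  1
  i=2: 1  2  2  2  2
  i=3: 1  2  3  3  3
  i=4: 1  2  3  3  4
  i=5: 1  2  3  4  5

hence w(1..5) = (2, 1, 3, 5, 4).

2 SE-corners of the 2-cell Rothe diagram give Ess(w):

[(1, 1, 0), (4, 4, 3)]


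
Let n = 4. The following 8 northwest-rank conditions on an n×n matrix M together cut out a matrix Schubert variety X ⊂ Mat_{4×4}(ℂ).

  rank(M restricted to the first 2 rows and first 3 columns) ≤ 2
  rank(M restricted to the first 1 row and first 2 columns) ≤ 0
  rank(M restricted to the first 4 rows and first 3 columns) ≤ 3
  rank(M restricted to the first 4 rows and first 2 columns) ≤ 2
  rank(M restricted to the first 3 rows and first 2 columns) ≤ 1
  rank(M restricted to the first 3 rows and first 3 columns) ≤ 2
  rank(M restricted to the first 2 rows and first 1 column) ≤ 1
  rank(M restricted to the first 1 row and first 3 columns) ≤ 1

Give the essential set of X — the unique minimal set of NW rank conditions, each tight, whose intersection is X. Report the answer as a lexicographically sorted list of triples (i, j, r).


The tightest implied rank at each (i,j), from the 8 conditions:

  i=1: 0 | 0 | 1 | 1
  i=2: 1 | 1 | 2 | 2
  i=3: 1 | 1 | 2 | 3
  i=4: 1 | 2 | 3 | 4

giving w = (3, 1, 4, 2) via Δ²R.

D(w) has 3 cells with 2 SE-corners; essential set:

[(1, 2, 0), (3, 2, 1)]


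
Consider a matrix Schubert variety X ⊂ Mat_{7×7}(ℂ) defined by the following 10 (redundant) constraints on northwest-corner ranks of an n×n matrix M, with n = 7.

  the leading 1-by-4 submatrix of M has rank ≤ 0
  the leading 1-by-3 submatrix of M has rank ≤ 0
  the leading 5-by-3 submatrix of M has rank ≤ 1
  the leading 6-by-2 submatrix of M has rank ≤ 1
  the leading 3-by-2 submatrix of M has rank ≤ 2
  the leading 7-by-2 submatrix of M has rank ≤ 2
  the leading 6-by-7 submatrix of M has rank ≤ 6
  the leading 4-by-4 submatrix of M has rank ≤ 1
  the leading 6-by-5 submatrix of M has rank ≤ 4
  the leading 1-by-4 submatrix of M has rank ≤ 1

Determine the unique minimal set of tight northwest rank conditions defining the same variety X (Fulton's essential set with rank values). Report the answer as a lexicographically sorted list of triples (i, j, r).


Propagating the 10 rank bounds to every northwest block:

  i=1: 0 0 0 0 1 1 1
  i=2: 1 1 1 1 2 2 2
  i=3: 1 1 1 1 2 3 3
  i=4: 1 1 1 1 2 3 4
  i=5: 1 1 1 2 3 4 5
  i=6: 1 1 2 3 4 5 6
  i=7: 1 2 3 4 5 6 7

the unique w with this rank table is (5, 1, 6, 7, 4, 3, 2).

ℓ(w)=13; the 4 essential cells (i,j,r):

[(1, 4, 0), (4, 4, 1), (5, 3, 1), (6, 2, 1)]


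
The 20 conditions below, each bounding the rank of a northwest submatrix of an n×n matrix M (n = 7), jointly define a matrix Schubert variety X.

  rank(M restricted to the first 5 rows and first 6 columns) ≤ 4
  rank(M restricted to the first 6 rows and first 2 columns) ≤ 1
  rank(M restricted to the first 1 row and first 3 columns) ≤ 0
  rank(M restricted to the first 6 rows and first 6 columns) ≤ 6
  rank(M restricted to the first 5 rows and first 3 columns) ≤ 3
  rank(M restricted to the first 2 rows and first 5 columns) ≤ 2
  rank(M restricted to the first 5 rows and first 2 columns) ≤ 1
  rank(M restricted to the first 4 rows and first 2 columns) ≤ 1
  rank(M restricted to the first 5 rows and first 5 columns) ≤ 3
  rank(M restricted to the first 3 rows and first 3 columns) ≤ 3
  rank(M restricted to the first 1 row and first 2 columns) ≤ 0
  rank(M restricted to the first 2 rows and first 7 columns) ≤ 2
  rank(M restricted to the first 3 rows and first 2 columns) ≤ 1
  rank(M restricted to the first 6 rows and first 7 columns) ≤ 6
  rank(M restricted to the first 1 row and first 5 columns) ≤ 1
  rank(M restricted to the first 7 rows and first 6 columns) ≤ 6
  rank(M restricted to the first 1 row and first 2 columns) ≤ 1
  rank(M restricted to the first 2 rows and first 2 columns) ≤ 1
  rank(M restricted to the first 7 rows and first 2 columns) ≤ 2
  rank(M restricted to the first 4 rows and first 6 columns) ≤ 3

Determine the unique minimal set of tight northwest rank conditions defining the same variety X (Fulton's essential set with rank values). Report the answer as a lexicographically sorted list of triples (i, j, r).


Computing R[i][j] = min implied NW-rank bound (n=7, 20 conditions):

  R[1]: 0, 0, 0, 1, 1, 1, 1
  R[2]: 1, 1, 1, 2, 2, 2, 2
  R[3]: 1, 1, 2, 3, 3, 3, 3
  R[4]: 1, 1, 2, 3, 3, 3, 4
  R[5]: 1, 1, 2, 3, 3, 4, 5
  R[6]: 1, 1, 2, 3, 4, 5, 6
  R[7]: 1, 2, 3, 4, 5, 6, 7

hence w(1..7) = (4, 1, 3, 7, 6, 5, 2).

|D(w)|=10, |Ess(w)|=4:

[(1, 3, 0), (4, 6, 3), (5, 5, 3), (6, 2, 1)]


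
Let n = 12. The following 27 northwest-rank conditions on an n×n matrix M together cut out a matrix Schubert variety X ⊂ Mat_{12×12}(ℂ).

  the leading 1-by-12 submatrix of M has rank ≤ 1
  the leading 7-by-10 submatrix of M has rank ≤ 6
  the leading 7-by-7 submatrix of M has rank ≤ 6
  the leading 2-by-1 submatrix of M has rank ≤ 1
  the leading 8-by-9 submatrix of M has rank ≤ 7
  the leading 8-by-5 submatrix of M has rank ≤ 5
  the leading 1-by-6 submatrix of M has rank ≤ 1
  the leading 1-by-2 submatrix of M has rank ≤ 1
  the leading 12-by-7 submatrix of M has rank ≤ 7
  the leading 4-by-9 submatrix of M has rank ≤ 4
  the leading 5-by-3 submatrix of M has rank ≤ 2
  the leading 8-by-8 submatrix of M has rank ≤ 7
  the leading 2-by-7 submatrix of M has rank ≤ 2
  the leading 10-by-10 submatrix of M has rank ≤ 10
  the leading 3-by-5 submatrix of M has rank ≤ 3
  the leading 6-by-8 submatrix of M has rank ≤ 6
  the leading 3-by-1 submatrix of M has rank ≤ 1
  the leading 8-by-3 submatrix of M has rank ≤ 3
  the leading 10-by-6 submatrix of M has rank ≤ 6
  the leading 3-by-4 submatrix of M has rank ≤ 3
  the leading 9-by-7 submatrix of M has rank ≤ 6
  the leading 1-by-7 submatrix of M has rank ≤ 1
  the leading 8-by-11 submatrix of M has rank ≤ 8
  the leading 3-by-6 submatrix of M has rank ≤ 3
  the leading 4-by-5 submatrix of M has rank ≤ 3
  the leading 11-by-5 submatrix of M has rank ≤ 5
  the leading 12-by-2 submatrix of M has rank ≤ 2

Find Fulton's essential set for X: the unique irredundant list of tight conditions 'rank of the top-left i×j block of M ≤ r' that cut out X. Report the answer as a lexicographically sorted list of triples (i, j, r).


The tightest implied rank at each (i,j), from the 27 conditions:

  1 1 1 1 1 1 1 1 1 1 1 1
  1 2 2 2 2 2 2 2 2 2 2 2
  1 2 2 3 3 3 3 3 3 3 3 3
  1 2 2 3 3 4 4 4 4 4 4 4
  1 2 2 3 4 5 5 5 5 5 5 5
  1 2 3 4 5 6 6 6 6 6 6 6
  1 2 3 4 5 6 6 6 6 6 7 7
  1 2 3 4 5 6 6 7 7 7 8 8
  1 2 3 4 5 6 6 7 8 8 9 9
  1 2 3 4 5 6 7 8 9 9 10 10
  1 2 3 4 5 6 7 8 9 10 11 11
  1 2 3 4 5 6 7 8 9 10 11 12

second differences of R give the permutation w = (1, 2, 4, 6, 5, 3, 11, 8, 9, 7, 10, 12).

|D(w)|=10, |Ess(w)|=4:

[(4, 5, 3), (5, 3, 2), (7, 10, 6), (9, 7, 6)]
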